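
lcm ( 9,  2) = 18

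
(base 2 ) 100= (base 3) 11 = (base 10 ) 4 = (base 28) 4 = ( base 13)4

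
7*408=2856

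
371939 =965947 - 594008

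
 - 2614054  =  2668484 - 5282538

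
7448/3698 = 3724/1849 = 2.01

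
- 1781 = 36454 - 38235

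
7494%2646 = 2202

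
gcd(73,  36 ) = 1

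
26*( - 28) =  - 728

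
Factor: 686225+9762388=10448613  =  3^2*7^2*19^1*29^1*43^1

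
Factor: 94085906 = 2^1*47042953^1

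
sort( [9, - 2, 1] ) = [ - 2, 1, 9]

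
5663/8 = 707 + 7/8 = 707.88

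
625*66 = 41250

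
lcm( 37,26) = 962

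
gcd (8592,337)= 1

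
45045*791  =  35630595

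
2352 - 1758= 594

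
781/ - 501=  - 781/501=- 1.56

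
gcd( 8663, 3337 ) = 1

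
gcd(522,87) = 87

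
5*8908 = 44540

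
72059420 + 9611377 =81670797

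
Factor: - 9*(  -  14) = 2^1*3^2 * 7^1  =  126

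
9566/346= 4783/173 = 27.65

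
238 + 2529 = 2767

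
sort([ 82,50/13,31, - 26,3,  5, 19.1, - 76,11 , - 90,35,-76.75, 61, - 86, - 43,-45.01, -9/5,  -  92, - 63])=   [ - 92, - 90,-86,-76.75, - 76, - 63, - 45.01, - 43, - 26, - 9/5, 3, 50/13, 5, 11,  19.1,  31 , 35,61 , 82]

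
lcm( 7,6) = 42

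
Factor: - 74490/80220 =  - 2^( - 1)*7^( - 1)*13^1=- 13/14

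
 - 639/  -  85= 7 + 44/85= 7.52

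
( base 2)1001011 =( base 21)3c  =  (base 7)135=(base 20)3F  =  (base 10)75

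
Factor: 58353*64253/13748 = 2^(  -  2 )*3^1 * 53^1*67^1*137^1 * 367^1*491^( - 1) = 535622187/1964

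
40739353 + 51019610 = 91758963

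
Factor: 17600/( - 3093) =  - 2^6*3^( - 1) * 5^2*11^1*1031^( - 1)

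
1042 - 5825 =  - 4783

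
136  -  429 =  - 293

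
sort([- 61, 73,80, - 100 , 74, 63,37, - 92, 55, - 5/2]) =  [ - 100,  -  92 , - 61, - 5/2, 37, 55 , 63 , 73, 74, 80 ]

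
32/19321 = 32/19321 =0.00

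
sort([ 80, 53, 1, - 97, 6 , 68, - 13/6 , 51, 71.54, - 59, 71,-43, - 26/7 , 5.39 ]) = [  -  97,- 59,-43 ,-26/7, - 13/6, 1, 5.39,6,51, 53,68, 71,71.54,80 ]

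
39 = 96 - 57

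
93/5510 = 93/5510 = 0.02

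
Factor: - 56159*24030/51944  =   - 674750385/25972= - 2^( - 2 )*3^3*5^1*43^( - 1 )*89^2*151^( - 1)*631^1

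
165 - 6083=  - 5918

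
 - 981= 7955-8936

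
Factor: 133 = 7^1*19^1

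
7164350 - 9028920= - 1864570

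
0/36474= 0 = 0.00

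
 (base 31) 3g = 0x6d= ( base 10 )109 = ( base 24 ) 4d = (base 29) 3m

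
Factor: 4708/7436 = 107/169 = 13^(-2)*107^1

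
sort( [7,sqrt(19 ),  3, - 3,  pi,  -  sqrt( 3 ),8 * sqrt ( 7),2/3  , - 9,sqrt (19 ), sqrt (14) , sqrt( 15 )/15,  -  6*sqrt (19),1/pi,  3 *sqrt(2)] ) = [ - 6 *sqrt (19 ), - 9,-3, - sqrt( 3 ),sqrt(15 )/15,1/pi,2/3, 3,pi, sqrt ( 14 ), 3*sqrt( 2 ),  sqrt(19 ),sqrt(19), 7,8*sqrt(7 )]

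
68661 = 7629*9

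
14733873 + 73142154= 87876027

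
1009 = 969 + 40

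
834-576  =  258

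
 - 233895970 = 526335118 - 760231088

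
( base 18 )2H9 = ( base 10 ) 963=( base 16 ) 3C3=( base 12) 683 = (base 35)ri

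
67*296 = 19832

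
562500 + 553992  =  1116492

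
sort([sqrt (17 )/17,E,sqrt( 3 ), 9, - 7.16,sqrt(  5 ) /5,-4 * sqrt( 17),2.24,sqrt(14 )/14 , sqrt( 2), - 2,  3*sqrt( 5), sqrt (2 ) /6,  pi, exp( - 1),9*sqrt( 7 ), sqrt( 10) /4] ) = [-4*sqrt ( 17), - 7.16, - 2, sqrt( 2 )/6, sqrt( 17)/17, sqrt( 14) /14,  exp (-1 ), sqrt( 5 )/5, sqrt( 10 )/4, sqrt( 2),sqrt( 3 ),2.24, E, pi, 3*sqrt(5 ), 9, 9 * sqrt( 7 )] 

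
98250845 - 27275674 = 70975171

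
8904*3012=26818848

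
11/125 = 11/125  =  0.09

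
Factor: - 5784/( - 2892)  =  2 = 2^1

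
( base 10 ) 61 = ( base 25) 2b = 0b111101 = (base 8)75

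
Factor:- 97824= - 2^5*3^1*1019^1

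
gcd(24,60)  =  12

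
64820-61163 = 3657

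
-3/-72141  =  1/24047 = 0.00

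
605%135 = 65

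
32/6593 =32/6593 = 0.00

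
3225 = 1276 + 1949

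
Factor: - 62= - 2^1*31^1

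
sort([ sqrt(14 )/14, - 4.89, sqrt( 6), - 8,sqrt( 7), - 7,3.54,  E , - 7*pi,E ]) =[ - 7*pi, - 8, - 7, - 4.89, sqrt( 14 ) /14,sqrt( 6),sqrt(7 ),E,E, 3.54 ] 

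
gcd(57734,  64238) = 2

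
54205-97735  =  -43530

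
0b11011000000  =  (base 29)21H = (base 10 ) 1728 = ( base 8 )3300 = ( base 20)468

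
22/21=22/21 =1.05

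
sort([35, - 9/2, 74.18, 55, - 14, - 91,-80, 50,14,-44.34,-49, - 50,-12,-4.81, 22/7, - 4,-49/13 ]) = [-91,-80,  -  50,-49, - 44.34,-14, - 12, - 4.81, - 9/2, - 4,-49/13, 22/7,  14, 35, 50,55, 74.18 ]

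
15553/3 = 5184 + 1/3 = 5184.33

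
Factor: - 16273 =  - 16273^1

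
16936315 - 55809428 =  - 38873113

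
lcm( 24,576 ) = 576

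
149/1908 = 149/1908 = 0.08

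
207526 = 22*9433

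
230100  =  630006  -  399906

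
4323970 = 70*61771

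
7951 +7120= 15071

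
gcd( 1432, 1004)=4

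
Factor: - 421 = -421^1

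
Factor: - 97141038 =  - 2^1*3^1 * 97^1*166909^1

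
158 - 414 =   -  256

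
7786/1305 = 5 + 1261/1305=5.97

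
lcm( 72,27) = 216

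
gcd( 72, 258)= 6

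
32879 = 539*61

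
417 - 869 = - 452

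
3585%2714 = 871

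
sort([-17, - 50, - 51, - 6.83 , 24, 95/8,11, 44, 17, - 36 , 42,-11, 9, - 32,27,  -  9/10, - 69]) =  [ - 69, - 51, - 50, - 36, - 32,-17, - 11, - 6.83, - 9/10,  9, 11,95/8, 17, 24, 27, 42, 44]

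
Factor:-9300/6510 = -10/7  =  - 2^1 *5^1*7^( - 1 )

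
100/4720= 5/236  =  0.02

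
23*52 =1196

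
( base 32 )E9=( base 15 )207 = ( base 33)DS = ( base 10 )457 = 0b111001001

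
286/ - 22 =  - 13/1 = -  13.00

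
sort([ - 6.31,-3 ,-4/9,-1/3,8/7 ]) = [ - 6.31,- 3 , - 4/9,- 1/3,  8/7] 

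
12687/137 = 12687/137 =92.61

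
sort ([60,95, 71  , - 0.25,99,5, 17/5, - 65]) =[  -  65, - 0.25,  17/5,5,60  ,  71,95, 99]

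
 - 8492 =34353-42845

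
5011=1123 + 3888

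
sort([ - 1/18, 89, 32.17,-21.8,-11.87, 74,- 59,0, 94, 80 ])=[ - 59, - 21.8, - 11.87, - 1/18,0, 32.17, 74, 80, 89 , 94 ]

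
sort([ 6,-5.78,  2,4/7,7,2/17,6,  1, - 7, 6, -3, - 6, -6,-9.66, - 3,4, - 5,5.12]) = [ - 9.66, - 7,  -  6, - 6, - 5.78, - 5, - 3,-3,2/17, 4/7,1, 2, 4,5.12, 6, 6,  6,7]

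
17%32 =17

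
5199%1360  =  1119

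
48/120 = 2/5=0.40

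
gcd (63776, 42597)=1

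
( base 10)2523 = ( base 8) 4733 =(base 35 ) 223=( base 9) 3413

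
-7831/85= - 7831/85  =  -  92.13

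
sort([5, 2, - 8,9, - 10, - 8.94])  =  [-10,-8.94, - 8, 2,5  ,  9]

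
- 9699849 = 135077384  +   - 144777233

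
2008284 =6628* 303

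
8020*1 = 8020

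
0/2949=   0=0.00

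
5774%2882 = 10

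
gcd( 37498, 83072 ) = 2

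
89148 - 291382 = - 202234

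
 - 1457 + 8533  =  7076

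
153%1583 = 153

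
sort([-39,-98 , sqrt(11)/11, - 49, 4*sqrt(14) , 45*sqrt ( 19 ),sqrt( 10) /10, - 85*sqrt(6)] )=[-85*sqrt( 6 ), - 98,-49, - 39, sqrt(11 ) /11 , sqrt(10)/10,  4*sqrt(14),45 * sqrt(19)] 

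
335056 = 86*3896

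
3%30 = 3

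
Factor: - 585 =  - 3^2 * 5^1*13^1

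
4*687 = 2748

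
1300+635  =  1935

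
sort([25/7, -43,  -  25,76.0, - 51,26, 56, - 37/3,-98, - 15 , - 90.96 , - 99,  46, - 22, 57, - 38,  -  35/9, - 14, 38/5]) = [  -  99,  -  98,-90.96, - 51 , - 43,-38  ,-25,  -  22, - 15,-14,  -  37/3,-35/9,  25/7,38/5, 26,46,56,57, 76.0]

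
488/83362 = 244/41681  =  0.01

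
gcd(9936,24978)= 138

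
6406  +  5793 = 12199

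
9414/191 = 9414/191 = 49.29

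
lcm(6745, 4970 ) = 94430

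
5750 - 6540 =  - 790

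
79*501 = 39579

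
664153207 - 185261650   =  478891557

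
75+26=101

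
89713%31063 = 27587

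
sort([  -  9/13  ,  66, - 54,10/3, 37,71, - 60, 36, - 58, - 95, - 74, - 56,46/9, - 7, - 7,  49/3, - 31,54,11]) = [ - 95,- 74,-60,-58, - 56, - 54, - 31, -7, - 7, - 9/13,10/3 , 46/9,11, 49/3, 36,37,54,  66,71]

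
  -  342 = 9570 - 9912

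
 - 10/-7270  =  1/727 = 0.00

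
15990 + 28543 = 44533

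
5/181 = 5/181= 0.03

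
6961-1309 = 5652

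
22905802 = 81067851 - 58162049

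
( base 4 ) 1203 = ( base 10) 99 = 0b1100011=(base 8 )143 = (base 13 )78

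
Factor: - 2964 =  - 2^2*3^1*13^1*19^1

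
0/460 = 0 = 0.00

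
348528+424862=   773390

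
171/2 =171/2 = 85.50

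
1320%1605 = 1320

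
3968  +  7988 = 11956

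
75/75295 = 15/15059 =0.00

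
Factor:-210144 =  - 2^5*3^1*11^1*199^1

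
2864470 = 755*3794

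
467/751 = 467/751= 0.62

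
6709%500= 209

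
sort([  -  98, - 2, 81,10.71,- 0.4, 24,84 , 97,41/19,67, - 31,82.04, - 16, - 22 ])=[ - 98, - 31, - 22, - 16, - 2,  -  0.4  ,  41/19, 10.71,24,67,81, 82.04, 84,97 ] 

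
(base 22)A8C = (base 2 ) 1001110100100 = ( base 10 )5028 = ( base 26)7BA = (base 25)813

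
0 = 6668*0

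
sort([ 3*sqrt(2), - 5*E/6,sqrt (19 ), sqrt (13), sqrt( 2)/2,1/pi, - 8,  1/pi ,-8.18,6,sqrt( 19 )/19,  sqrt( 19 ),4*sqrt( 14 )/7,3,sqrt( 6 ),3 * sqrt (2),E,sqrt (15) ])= [-8.18, - 8, - 5*E/6, sqrt ( 19) /19,1/pi,1/pi, sqrt (2 ) /2,4*sqrt( 14)/7,sqrt( 6), E,3,  sqrt(13), sqrt (15),3*sqrt( 2 ),3 *sqrt (2 ), sqrt (19 ), sqrt (19 ),6]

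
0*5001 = 0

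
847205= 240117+607088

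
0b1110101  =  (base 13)90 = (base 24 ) 4L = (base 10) 117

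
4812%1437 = 501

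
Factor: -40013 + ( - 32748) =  - 13^1 * 29^1*193^1=- 72761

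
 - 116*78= - 9048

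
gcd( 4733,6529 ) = 1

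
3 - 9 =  - 6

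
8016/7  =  1145 + 1/7 = 1145.14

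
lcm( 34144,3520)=341440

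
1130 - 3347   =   - 2217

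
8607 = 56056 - 47449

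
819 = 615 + 204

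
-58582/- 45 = 1301 + 37/45 = 1301.82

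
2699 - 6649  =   - 3950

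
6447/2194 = 6447/2194 = 2.94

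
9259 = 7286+1973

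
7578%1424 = 458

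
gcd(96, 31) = 1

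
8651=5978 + 2673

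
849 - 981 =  - 132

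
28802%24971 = 3831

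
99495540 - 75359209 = 24136331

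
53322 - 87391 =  - 34069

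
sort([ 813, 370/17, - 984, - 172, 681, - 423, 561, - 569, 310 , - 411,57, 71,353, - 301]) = [ - 984 , - 569,  -  423, - 411,-301, - 172, 370/17, 57,71, 310, 353, 561, 681, 813 ]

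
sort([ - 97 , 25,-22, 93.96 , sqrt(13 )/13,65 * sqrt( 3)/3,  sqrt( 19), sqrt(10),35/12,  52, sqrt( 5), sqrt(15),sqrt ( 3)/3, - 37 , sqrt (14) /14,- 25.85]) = [ - 97, - 37,-25.85, - 22, sqrt ( 14)/14, sqrt( 13)/13, sqrt ( 3)/3,sqrt(5 ),35/12, sqrt( 10), sqrt(15), sqrt(19),25,65*sqrt(3 )/3, 52,93.96]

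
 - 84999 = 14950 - 99949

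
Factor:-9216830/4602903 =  - 2^1*3^( - 1)*5^1*7^1*17^ ( -2) * 353^1*373^1*5309^ ( -1)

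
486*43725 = 21250350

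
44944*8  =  359552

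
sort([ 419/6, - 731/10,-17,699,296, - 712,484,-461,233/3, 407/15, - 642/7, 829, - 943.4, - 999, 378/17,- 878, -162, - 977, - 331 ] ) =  [ - 999  , - 977 , -943.4,-878,-712, - 461,-331, - 162, - 642/7, - 731/10,  -  17, 378/17,407/15,419/6 , 233/3 , 296, 484,699,829] 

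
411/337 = 1 + 74/337 = 1.22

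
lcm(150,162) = 4050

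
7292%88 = 76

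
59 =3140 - 3081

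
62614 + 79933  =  142547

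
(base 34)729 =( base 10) 8169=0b1111111101001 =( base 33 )7gi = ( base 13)3945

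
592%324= 268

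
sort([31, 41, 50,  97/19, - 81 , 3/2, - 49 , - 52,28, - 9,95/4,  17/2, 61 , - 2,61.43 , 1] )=[ - 81, - 52, - 49, - 9,-2,1,  3/2, 97/19, 17/2 , 95/4, 28, 31,41,50,61 , 61.43]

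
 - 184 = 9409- 9593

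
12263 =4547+7716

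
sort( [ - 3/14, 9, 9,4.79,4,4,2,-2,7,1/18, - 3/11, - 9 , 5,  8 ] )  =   [ -9, - 2 ,-3/11 ,-3/14,  1/18,2,  4, 4, 4.79,5, 7 , 8,9,  9 ]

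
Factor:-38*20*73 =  - 2^3*5^1*19^1*73^1 = - 55480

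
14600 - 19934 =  - 5334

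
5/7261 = 5/7261= 0.00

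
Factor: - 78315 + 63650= - 14665 = - 5^1*7^1 * 419^1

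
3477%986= 519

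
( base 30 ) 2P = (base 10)85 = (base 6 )221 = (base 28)31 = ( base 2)1010101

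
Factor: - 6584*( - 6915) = 45528360  =  2^3*3^1*5^1*461^1*823^1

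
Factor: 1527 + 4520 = 6047^1 = 6047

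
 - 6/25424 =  - 3/12712 = -0.00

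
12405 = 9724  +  2681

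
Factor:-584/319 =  - 2^3*11^(-1)*29^ ( - 1)*73^1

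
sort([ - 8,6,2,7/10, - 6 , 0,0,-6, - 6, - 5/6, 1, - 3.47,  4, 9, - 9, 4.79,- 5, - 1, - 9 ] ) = [ - 9, - 9, - 8,-6, - 6,  -  6, - 5, - 3.47, - 1,-5/6 , 0 , 0,7/10 , 1,2,4,4.79, 6 , 9]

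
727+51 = 778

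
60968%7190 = 3448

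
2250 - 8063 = -5813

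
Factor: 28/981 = 2^2*3^( - 2) *7^1 * 109^( - 1 ) 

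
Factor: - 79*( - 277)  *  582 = 2^1*3^1*79^1*97^1* 277^1 = 12735906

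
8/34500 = 2/8625   =  0.00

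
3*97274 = 291822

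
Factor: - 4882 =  - 2^1*2441^1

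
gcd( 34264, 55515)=1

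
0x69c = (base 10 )1692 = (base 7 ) 4635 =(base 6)11500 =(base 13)a02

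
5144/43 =119 + 27/43 = 119.63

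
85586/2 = 42793 = 42793.00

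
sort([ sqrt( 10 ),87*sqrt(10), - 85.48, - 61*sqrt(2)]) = [ - 61 * sqrt( 2), - 85.48,sqrt(10), 87*sqrt(10) ] 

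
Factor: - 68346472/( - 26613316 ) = 17086618/6653329 = 2^1*6653329^( - 1 )*8543309^1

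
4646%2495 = 2151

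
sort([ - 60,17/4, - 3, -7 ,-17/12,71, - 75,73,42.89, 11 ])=[-75,- 60 , - 7, - 3,-17/12,17/4,11,42.89,71, 73] 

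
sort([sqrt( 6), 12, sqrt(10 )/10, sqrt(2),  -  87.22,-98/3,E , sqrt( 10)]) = [ - 87.22, - 98/3, sqrt(10 )/10, sqrt( 2),  sqrt(6),E , sqrt(10 ), 12]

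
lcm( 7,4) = 28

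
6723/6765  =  2241/2255= 0.99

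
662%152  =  54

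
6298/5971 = 1 + 327/5971 = 1.05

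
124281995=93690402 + 30591593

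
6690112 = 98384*68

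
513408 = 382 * 1344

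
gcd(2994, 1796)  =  2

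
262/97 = 2+68/97 =2.70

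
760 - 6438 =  - 5678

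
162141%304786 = 162141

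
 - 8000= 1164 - 9164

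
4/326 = 2/163=0.01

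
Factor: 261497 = 19^1 * 13763^1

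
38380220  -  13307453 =25072767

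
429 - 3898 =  - 3469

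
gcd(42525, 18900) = 4725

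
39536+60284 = 99820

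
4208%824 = 88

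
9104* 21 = 191184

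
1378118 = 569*2422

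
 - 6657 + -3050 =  - 9707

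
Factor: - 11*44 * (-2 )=968 =2^3*11^2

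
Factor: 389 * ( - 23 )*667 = -23^2*29^1* 389^1 = - 5967649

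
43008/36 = 1194 + 2/3  =  1194.67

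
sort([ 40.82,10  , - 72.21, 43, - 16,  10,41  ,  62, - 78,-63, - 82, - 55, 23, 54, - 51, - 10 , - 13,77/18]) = [-82, - 78, - 72.21, - 63, - 55 ,-51, - 16, - 13, - 10,  77/18,10,10,23,40.82,41,43,54 , 62] 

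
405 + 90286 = 90691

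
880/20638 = 440/10319 = 0.04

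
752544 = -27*( - 27872)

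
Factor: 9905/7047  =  3^( - 5 ) *5^1*7^1*29^( - 1)*283^1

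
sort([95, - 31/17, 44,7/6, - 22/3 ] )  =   [-22/3, - 31/17,7/6,44,95 ] 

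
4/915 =4/915=0.00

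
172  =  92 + 80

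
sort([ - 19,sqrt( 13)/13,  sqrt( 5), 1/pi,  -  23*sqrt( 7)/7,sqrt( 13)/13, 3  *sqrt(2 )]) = [ - 19,-23 * sqrt( 7) /7,sqrt(13)/13, sqrt(13 )/13, 1/pi, sqrt(5 ),3 *sqrt(2 )] 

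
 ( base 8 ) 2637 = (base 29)1KI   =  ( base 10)1439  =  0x59f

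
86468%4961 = 2131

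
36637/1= 36637 =36637.00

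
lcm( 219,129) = 9417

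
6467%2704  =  1059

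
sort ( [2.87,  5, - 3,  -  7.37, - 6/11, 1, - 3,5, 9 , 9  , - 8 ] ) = [ - 8, - 7.37 , - 3,- 3,-6/11, 1,  2.87, 5, 5, 9,9 ]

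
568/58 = 284/29 = 9.79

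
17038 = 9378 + 7660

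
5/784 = 5/784= 0.01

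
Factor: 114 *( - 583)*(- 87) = 2^1*3^2*11^1*19^1*29^1*53^1  =  5782194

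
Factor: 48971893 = 1493^1*32801^1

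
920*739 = 679880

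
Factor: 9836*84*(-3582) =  - 2959534368 = - 2^5*3^3*7^1*199^1*2459^1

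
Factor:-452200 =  - 2^3*5^2*7^1 *17^1*19^1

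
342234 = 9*38026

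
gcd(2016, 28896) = 672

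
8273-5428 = 2845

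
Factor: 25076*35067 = 879340092   =  2^2*3^1*6269^1 * 11689^1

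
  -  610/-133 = 610/133 = 4.59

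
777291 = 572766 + 204525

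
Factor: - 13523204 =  - 2^2 * 37^1* 91373^1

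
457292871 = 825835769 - 368542898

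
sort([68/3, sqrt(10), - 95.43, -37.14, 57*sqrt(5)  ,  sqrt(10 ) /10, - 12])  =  [ - 95.43, - 37.14, -12, sqrt ( 10) /10,sqrt( 10),68/3, 57*sqrt( 5) ]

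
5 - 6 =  - 1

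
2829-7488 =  - 4659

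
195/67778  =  195/67778 = 0.00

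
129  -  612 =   -  483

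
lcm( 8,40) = 40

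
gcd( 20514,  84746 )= 2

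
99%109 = 99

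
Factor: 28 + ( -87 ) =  - 59  =  - 59^1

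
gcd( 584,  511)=73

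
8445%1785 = 1305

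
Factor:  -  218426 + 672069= 453643^1 = 453643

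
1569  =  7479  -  5910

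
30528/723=10176/241 = 42.22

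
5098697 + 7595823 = 12694520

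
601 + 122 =723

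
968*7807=7557176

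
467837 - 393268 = 74569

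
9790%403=118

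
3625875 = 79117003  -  75491128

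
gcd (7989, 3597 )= 3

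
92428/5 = 18485 + 3/5  =  18485.60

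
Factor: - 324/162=-2^1 = - 2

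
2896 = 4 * 724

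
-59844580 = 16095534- 75940114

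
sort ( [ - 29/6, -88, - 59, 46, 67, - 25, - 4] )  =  [ - 88, - 59, - 25, - 29/6,  -  4,46,67 ]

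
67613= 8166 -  - 59447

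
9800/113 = 9800/113 = 86.73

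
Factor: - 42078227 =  - 61^1*689807^1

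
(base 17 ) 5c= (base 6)241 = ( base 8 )141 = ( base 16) 61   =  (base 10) 97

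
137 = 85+52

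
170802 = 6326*27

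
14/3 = 4 + 2/3 =4.67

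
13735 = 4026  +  9709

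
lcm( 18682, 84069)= 168138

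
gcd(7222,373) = 1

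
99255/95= 1044 + 15/19= 1044.79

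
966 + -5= 961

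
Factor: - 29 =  - 29^1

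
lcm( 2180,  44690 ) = 89380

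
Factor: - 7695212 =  - 2^2*7^1*274829^1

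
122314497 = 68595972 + 53718525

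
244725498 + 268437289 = 513162787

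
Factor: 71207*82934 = 5905481338 = 2^1*31^1*2297^1*41467^1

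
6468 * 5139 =33239052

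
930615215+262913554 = 1193528769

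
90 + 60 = 150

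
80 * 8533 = 682640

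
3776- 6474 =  - 2698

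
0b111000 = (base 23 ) 2A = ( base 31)1P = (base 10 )56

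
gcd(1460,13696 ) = 4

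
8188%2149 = 1741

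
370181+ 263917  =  634098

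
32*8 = 256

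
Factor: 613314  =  2^1*3^2*13^1*2621^1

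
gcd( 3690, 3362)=82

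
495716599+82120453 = 577837052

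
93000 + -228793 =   -  135793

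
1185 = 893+292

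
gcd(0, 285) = 285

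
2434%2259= 175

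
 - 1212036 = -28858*42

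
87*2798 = 243426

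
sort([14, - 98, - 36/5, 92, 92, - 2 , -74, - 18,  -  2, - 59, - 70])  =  [ - 98, - 74,-70, - 59,-18, - 36/5, - 2, - 2,14,92, 92 ]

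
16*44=704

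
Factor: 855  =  3^2*5^1*19^1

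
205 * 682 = 139810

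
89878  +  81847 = 171725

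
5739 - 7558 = -1819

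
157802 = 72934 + 84868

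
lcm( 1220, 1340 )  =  81740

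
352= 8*44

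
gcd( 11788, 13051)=421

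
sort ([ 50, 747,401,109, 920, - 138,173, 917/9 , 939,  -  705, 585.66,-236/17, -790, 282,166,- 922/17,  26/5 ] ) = [-790,-705, - 138,- 922/17, - 236/17,26/5,50 , 917/9,109, 166,173,282, 401,585.66,747,920, 939] 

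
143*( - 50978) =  - 7289854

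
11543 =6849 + 4694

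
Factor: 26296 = 2^3*19^1*173^1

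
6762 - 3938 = 2824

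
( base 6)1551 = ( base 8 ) 653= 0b110101011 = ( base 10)427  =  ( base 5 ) 3202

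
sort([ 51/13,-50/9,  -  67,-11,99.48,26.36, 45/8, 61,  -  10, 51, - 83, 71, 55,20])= [ - 83, - 67,-11, - 10,-50/9, 51/13, 45/8,20, 26.36, 51, 55,61, 71 , 99.48 ] 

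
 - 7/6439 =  - 1 + 6432/6439 = -0.00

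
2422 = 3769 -1347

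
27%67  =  27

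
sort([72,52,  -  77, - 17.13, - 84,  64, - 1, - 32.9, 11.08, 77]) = [ - 84 ,-77, - 32.9, - 17.13, - 1, 11.08, 52, 64,  72, 77 ]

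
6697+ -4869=1828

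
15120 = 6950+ 8170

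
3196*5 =15980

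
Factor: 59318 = 2^1 * 7^1*19^1 * 223^1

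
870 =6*145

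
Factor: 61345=5^1*12269^1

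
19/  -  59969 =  -1 + 59950/59969 = -0.00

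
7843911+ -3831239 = 4012672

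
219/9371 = 219/9371 = 0.02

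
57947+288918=346865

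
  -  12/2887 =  - 12/2887 = - 0.00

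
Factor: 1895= 5^1*379^1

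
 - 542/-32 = 16+15/16 = 16.94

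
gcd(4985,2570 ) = 5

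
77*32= 2464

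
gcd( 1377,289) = 17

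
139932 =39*3588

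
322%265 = 57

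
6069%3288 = 2781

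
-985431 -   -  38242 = -947189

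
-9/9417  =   - 1 + 3136/3139 = - 0.00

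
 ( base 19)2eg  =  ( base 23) 1KF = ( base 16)3ec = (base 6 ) 4352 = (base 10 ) 1004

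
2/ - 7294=  -  1/3647  =  -0.00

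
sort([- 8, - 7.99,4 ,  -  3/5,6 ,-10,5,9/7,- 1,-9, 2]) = [ -10, - 9, - 8,-7.99, - 1, - 3/5,9/7,  2, 4, 5 , 6]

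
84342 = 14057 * 6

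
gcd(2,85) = 1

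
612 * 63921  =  39119652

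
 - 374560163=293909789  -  668469952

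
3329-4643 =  - 1314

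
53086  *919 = 48786034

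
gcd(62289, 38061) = 9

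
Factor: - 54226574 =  - 2^1*3023^1*8969^1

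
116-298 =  - 182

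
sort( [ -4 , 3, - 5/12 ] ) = [-4,  -  5/12,3 ]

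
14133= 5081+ 9052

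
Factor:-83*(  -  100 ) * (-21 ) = -174300 = - 2^2*3^1*5^2*7^1 * 83^1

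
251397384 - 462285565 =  - 210888181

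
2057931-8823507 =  - 6765576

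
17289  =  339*51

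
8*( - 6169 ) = -49352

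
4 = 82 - 78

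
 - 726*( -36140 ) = 26237640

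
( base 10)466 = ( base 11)394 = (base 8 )722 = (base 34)DO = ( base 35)db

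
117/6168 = 39/2056=0.02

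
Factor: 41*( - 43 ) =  - 1763 = - 41^1*43^1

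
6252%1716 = 1104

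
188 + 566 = 754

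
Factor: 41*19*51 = 3^1*17^1*19^1 * 41^1=39729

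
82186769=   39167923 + 43018846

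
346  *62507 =21627422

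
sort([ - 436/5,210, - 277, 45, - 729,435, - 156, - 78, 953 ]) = [ - 729, - 277, - 156, - 436/5, - 78,  45, 210,435,953 ]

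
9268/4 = 2317 = 2317.00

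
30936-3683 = 27253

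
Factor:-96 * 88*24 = - 2^11*3^2 *11^1= - 202752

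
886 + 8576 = 9462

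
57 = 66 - 9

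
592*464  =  274688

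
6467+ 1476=7943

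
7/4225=7/4225 = 0.00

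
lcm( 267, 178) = 534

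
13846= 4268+9578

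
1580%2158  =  1580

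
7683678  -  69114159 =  - 61430481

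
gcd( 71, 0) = 71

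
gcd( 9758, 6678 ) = 14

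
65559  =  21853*3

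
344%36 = 20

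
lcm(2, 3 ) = 6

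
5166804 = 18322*282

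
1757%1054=703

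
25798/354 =12899/177 =72.88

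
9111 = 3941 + 5170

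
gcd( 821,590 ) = 1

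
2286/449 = 5 + 41/449 = 5.09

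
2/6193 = 2/6193 = 0.00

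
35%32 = 3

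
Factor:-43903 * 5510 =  - 241905530 = - 2^1 * 5^1*19^1 * 29^1*43^1*1021^1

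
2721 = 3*907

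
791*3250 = 2570750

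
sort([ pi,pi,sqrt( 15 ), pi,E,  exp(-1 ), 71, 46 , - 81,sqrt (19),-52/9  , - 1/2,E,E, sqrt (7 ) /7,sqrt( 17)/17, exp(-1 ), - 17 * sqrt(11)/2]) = [  -  81, - 17 * sqrt(11 )/2,-52/9, - 1/2,sqrt(17 ) /17,exp(-1),exp ( -1),sqrt(7)/7, E , E,  E,pi , pi  ,  pi,sqrt(15),sqrt( 19), 46 , 71 ]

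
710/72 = 9+31/36 = 9.86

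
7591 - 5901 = 1690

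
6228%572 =508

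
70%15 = 10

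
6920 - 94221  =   - 87301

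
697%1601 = 697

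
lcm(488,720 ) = 43920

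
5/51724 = 5/51724 = 0.00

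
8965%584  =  205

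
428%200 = 28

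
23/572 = 23/572 = 0.04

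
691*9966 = 6886506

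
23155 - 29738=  - 6583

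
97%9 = 7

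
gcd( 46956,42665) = 7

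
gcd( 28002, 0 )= 28002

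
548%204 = 140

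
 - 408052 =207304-615356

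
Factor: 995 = 5^1*199^1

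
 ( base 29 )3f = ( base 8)146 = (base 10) 102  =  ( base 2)1100110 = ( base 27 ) 3l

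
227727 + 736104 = 963831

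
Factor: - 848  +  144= - 704 = -  2^6*11^1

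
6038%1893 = 359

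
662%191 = 89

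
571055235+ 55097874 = 626153109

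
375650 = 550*683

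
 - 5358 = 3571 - 8929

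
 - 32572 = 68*( - 479 ) 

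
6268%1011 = 202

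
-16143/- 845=16143/845  =  19.10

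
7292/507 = 14 + 194/507 = 14.38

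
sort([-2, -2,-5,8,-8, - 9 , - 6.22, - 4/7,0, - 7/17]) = [ - 9, - 8,-6.22, -5,- 2,-2,  -  4/7,-7/17 , 0,  8] 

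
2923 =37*79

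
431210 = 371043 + 60167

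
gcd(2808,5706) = 18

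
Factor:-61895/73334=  - 2^( - 1)* 5^1*37^(- 1)*991^( - 1)*12379^1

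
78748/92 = 855 + 22/23=855.96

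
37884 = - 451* ( - 84)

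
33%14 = 5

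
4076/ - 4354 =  - 1+ 139/2177= -0.94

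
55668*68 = 3785424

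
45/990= 1/22 = 0.05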